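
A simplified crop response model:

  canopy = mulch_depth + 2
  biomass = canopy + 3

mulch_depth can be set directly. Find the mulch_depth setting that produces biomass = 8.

mulch_depth = 3

Substituting into the biomass equation gives biomass = mulch_depth + 5.
Solve mulch_depth + 5 = 8: mulch_depth = (8 - 5) / 1 = 3.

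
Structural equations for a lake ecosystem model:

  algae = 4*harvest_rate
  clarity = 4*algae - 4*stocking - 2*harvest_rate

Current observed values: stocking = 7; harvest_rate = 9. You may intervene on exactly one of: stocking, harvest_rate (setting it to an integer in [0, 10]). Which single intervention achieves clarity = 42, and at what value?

set harvest_rate = 5

Intervening on stocking: clarity = -4*stocking + 126. Reaching 42 requires stocking = 21, outside [0, 10].
Intervening on harvest_rate: with other inputs at their observed values, clarity = 14*harvest_rate - 28. Solving for 42 gives harvest_rate = 5, within [0, 10].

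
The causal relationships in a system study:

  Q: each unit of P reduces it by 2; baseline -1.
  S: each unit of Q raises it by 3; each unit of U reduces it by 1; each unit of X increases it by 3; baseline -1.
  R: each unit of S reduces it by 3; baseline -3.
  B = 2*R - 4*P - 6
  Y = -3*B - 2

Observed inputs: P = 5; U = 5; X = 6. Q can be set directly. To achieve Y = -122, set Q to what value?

Q = -8

Intervening on Q fixes its value directly, overriding its dependence on P.
Substituting into the S equation gives S = 3*Q + 12.
R becomes -9*Q - 39.
So B = -18*Q - 104.
Substituting into the Y equation gives Y = 54*Q + 310.
Solve 54*Q + 310 = -122: Q = (-122 - 310) / 54 = -8.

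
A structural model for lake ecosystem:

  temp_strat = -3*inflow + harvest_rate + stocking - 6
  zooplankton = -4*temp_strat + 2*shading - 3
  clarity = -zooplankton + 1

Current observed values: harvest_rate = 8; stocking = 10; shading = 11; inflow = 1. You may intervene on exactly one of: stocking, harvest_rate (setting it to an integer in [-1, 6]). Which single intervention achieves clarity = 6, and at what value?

set harvest_rate = 5

Intervening on stocking: clarity = 4*stocking - 22. Reaching 6 requires stocking = 7, outside [-1, 6].
Intervening on harvest_rate: with other inputs at their observed values, clarity = 4*harvest_rate - 14. Solving for 6 gives harvest_rate = 5, within [-1, 6].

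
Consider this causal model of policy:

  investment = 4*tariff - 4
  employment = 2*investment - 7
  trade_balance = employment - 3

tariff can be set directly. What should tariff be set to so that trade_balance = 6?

Substituting into the employment equation gives employment = 8*tariff - 15.
Substituting into the trade_balance equation gives trade_balance = 8*tariff - 18.
Solve 8*tariff - 18 = 6: tariff = (6 + 18) / 8 = 3.

tariff = 3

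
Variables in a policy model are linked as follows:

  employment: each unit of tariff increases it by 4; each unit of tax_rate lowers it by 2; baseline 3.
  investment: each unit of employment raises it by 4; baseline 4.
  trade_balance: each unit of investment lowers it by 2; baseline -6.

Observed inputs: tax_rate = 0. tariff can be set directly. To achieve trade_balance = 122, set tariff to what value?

Substituting into the employment equation gives employment = 4*tariff + 3.
This gives investment = 16*tariff + 16.
Substituting into the trade_balance equation gives trade_balance = -32*tariff - 38.
Solve -32*tariff - 38 = 122: tariff = (122 + 38) / -32 = -5.

tariff = -5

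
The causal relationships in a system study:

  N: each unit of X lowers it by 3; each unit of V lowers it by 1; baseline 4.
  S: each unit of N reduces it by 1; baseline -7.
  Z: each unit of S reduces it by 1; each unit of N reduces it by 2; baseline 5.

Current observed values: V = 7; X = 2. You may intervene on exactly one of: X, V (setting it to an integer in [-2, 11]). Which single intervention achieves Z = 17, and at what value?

set V = 3

Intervening on X: Z = 3*X + 15. Reaching 17 requires X = 2/3, not an integer.
Intervening on V: with other inputs at their observed values, Z = V + 14. Solving for 17 gives V = 3, within [-2, 11].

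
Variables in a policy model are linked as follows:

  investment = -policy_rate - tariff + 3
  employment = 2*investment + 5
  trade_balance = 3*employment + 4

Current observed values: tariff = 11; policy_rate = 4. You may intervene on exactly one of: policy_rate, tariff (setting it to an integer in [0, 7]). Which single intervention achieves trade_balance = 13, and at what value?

set tariff = 0

Intervening on policy_rate: trade_balance = -6*policy_rate - 29. Reaching 13 requires policy_rate = -7, outside [0, 7].
Intervening on tariff: with other inputs at their observed values, trade_balance = -6*tariff + 13. Solving for 13 gives tariff = 0, within [0, 7].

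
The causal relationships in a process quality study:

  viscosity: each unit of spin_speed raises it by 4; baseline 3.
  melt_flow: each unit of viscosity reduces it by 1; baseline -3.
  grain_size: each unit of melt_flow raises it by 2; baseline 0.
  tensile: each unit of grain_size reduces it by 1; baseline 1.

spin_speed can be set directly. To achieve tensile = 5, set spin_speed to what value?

Substituting into the melt_flow equation gives melt_flow = -4*spin_speed - 6.
Substituting into the grain_size equation gives grain_size = -8*spin_speed - 12.
Substituting into the tensile equation gives tensile = 8*spin_speed + 13.
Solve 8*spin_speed + 13 = 5: spin_speed = (5 - 13) / 8 = -1.

spin_speed = -1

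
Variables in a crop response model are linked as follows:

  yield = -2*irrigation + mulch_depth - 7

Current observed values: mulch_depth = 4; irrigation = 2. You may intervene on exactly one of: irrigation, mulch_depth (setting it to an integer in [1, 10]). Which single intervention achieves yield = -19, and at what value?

set irrigation = 8

Intervening on irrigation: with other inputs at their observed values, yield = -2*irrigation - 3. Solving for -19 gives irrigation = 8, within [1, 10].
Intervening on mulch_depth: yield = mulch_depth - 11. Reaching -19 requires mulch_depth = -8, outside [1, 10].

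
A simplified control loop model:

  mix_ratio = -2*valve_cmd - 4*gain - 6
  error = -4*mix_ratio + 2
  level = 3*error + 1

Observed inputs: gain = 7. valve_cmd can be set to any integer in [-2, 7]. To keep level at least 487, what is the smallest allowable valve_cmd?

valve_cmd = 3

Substituting into the mix_ratio equation gives mix_ratio = -2*valve_cmd - 34.
So error = 8*valve_cmd + 138.
Substituting into the level equation gives level = 24*valve_cmd + 415.
Require 24*valve_cmd + 415 ≥ 487, so valve_cmd ≥ 3.
The smallest integer in [-2, 7] satisfying this is 3.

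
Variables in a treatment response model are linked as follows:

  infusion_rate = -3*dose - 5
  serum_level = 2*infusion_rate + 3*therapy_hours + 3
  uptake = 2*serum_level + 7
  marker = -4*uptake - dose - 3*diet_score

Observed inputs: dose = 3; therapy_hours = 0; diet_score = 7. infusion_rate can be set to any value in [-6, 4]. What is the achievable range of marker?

Intervening on infusion_rate fixes its value directly, overriding its dependence on dose.
Substituting into the serum_level equation gives serum_level = 2*infusion_rate + 3.
So uptake = 4*infusion_rate + 13.
This gives marker = -16*infusion_rate - 76.
Linear in infusion_rate, so extremes are at the endpoints: infusion_rate = -6 gives marker = 20; infusion_rate = 4 gives marker = -140.

-140 to 20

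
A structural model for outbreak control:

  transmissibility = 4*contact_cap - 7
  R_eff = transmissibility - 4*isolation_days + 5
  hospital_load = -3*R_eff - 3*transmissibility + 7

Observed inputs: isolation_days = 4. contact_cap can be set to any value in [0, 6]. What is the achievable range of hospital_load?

-62 to 82

Substituting into the R_eff equation gives R_eff = 4*contact_cap - 18.
Substituting into the hospital_load equation gives hospital_load = -24*contact_cap + 82.
Linear in contact_cap, so extremes are at the endpoints: contact_cap = 0 gives hospital_load = 82; contact_cap = 6 gives hospital_load = -62.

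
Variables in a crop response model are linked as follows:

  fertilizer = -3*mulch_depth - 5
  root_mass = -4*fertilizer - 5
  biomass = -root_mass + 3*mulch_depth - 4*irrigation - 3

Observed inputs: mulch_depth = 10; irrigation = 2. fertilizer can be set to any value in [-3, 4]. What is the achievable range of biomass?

Intervening on fertilizer fixes its value directly, overriding its dependence on mulch_depth.
Substituting into the biomass equation gives biomass = 4*fertilizer + 24.
Linear in fertilizer, so extremes are at the endpoints: fertilizer = -3 gives biomass = 12; fertilizer = 4 gives biomass = 40.

12 to 40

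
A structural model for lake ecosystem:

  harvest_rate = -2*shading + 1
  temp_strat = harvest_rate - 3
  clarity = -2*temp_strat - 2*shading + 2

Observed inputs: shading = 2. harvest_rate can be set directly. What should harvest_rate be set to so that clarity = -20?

harvest_rate = 12

Intervening on harvest_rate fixes its value directly, overriding its dependence on shading.
Substituting into the clarity equation gives clarity = -2*harvest_rate + 4.
Solve -2*harvest_rate + 4 = -20: harvest_rate = (-20 - 4) / -2 = 12.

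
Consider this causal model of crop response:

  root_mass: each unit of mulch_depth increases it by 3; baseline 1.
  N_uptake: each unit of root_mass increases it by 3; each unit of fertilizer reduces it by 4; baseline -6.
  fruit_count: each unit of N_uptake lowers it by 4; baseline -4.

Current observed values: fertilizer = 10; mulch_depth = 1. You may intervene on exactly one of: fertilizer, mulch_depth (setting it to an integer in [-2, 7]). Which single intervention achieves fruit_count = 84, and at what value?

Intervening on fertilizer: with other inputs at their observed values, fruit_count = 16*fertilizer - 28. Solving for 84 gives fertilizer = 7, within [-2, 7].
Intervening on mulch_depth: fruit_count = -36*mulch_depth + 168. Reaching 84 requires mulch_depth = 7/3, not an integer.

set fertilizer = 7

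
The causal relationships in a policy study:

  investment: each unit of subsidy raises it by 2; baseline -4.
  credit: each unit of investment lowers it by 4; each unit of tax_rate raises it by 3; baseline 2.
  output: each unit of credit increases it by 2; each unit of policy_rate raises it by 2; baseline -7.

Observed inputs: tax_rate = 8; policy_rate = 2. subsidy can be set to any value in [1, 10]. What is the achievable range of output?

Substituting into the credit equation gives credit = -8*subsidy + 42.
This gives output = -16*subsidy + 81.
Linear in subsidy, so extremes are at the endpoints: subsidy = 1 gives output = 65; subsidy = 10 gives output = -79.

-79 to 65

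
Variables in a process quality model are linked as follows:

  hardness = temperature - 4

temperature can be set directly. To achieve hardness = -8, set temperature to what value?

Solve temperature - 4 = -8: temperature = (-8 + 4) / 1 = -4.

temperature = -4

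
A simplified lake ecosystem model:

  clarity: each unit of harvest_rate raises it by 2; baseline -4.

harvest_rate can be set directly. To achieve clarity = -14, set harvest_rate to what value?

harvest_rate = -5

Solve 2*harvest_rate - 4 = -14: harvest_rate = (-14 + 4) / 2 = -5.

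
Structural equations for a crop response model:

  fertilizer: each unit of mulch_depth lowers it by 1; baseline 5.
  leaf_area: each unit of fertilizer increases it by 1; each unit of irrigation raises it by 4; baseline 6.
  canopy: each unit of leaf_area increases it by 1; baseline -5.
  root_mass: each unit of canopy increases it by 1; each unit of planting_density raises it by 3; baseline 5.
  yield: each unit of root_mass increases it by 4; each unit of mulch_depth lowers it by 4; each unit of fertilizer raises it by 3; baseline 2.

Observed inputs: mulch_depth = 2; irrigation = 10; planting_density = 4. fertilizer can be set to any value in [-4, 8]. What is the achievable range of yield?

Intervening on fertilizer fixes its value directly, overriding its dependence on mulch_depth.
Substituting into the leaf_area equation gives leaf_area = fertilizer + 46.
Substituting into the canopy equation gives canopy = fertilizer + 41.
So root_mass = fertilizer + 58.
Substituting into the yield equation gives yield = 7*fertilizer + 226.
Linear in fertilizer, so extremes are at the endpoints: fertilizer = -4 gives yield = 198; fertilizer = 8 gives yield = 282.

198 to 282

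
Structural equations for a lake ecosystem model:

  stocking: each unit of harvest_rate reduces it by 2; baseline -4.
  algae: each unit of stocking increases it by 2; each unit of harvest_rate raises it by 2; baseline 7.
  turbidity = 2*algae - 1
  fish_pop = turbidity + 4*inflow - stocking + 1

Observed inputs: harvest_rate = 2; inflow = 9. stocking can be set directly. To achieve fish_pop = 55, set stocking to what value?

Intervening on stocking fixes its value directly, overriding its dependence on harvest_rate.
Substituting into the algae equation gives algae = 2*stocking + 11.
So turbidity = 4*stocking + 21.
Substituting into the fish_pop equation gives fish_pop = 3*stocking + 58.
Solve 3*stocking + 58 = 55: stocking = (55 - 58) / 3 = -1.

stocking = -1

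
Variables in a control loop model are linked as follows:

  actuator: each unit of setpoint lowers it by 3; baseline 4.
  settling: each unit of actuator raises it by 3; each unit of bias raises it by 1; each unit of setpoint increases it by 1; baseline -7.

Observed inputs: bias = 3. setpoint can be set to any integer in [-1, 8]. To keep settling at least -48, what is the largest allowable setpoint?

Substituting into the settling equation gives settling = -8*setpoint + 8.
Require -8*setpoint + 8 ≥ -48, so setpoint ≤ 7.
The largest integer in [-1, 8] satisfying this is 7.

setpoint = 7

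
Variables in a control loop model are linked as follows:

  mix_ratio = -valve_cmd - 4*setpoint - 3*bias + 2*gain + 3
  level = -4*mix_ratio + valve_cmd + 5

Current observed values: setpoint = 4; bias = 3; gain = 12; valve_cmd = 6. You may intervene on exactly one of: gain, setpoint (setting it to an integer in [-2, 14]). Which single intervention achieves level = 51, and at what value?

Intervening on gain: with other inputs at their observed values, level = -8*gain + 123. Solving for 51 gives gain = 9, within [-2, 14].
Intervening on setpoint: level = 16*setpoint - 37. Reaching 51 requires setpoint = 11/2, not an integer.

set gain = 9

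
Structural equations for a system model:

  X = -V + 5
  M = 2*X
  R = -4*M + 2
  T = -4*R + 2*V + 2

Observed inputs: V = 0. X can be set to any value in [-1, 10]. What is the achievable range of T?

-38 to 314

Intervening on X fixes its value directly, overriding its dependence on V.
Substituting into the R equation gives R = -8*X + 2.
Substituting into the T equation gives T = 32*X - 6.
Linear in X, so extremes are at the endpoints: X = -1 gives T = -38; X = 10 gives T = 314.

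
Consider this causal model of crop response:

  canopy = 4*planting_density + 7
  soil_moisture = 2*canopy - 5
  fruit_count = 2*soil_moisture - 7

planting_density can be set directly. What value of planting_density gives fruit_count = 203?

Substituting into the soil_moisture equation gives soil_moisture = 8*planting_density + 9.
Substituting into the fruit_count equation gives fruit_count = 16*planting_density + 11.
Solve 16*planting_density + 11 = 203: planting_density = (203 - 11) / 16 = 12.

planting_density = 12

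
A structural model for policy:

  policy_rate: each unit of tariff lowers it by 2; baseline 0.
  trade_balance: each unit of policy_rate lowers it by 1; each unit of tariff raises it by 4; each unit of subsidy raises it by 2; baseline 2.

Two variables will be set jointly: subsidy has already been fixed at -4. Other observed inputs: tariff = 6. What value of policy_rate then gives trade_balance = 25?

With subsidy held at -4:
Intervening on policy_rate fixes its value directly, overriding its dependence on tariff.
Substituting into the trade_balance equation gives trade_balance = -policy_rate + 18.
Solve -policy_rate + 18 = 25: policy_rate = (25 - 18) / -1 = -7.

policy_rate = -7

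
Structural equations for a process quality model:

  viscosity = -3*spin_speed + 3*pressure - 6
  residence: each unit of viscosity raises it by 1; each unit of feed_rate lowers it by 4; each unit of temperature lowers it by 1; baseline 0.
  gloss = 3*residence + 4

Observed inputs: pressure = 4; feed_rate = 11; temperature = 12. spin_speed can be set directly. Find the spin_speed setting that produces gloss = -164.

Substituting into the viscosity equation gives viscosity = -3*spin_speed + 6.
So residence = -3*spin_speed - 50.
Substituting into the gloss equation gives gloss = -9*spin_speed - 146.
Solve -9*spin_speed - 146 = -164: spin_speed = (-164 + 146) / -9 = 2.

spin_speed = 2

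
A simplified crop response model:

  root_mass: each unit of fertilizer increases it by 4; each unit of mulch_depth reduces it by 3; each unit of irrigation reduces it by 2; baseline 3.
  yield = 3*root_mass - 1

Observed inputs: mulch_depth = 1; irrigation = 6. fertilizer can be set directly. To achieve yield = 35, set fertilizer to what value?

fertilizer = 6

Substituting into the root_mass equation gives root_mass = 4*fertilizer - 12.
This gives yield = 12*fertilizer - 37.
Solve 12*fertilizer - 37 = 35: fertilizer = (35 + 37) / 12 = 6.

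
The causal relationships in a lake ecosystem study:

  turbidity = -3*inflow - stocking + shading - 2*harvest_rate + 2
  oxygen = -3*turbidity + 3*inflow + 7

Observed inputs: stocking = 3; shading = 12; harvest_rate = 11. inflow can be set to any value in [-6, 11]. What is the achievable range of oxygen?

-32 to 172

Substituting into the turbidity equation gives turbidity = -3*inflow - 11.
Substituting into the oxygen equation gives oxygen = 12*inflow + 40.
Linear in inflow, so extremes are at the endpoints: inflow = -6 gives oxygen = -32; inflow = 11 gives oxygen = 172.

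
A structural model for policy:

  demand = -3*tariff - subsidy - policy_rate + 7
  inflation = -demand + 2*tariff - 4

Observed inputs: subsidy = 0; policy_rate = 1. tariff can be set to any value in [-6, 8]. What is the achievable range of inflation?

-40 to 30

Substituting into the demand equation gives demand = -3*tariff + 6.
Substituting into the inflation equation gives inflation = 5*tariff - 10.
Linear in tariff, so extremes are at the endpoints: tariff = -6 gives inflation = -40; tariff = 8 gives inflation = 30.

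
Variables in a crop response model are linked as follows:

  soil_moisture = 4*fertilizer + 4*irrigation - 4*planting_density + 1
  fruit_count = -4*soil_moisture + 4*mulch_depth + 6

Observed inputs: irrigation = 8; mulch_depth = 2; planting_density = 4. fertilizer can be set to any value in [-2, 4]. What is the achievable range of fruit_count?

Substituting into the soil_moisture equation gives soil_moisture = 4*fertilizer + 17.
fruit_count becomes -16*fertilizer - 54.
Linear in fertilizer, so extremes are at the endpoints: fertilizer = -2 gives fruit_count = -22; fertilizer = 4 gives fruit_count = -118.

-118 to -22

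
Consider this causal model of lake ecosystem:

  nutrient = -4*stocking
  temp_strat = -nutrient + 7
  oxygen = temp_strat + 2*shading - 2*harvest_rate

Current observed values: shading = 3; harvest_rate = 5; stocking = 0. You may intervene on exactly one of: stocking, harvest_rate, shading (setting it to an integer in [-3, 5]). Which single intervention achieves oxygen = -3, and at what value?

set shading = 0

Intervening on stocking: oxygen = 4*stocking + 3. Reaching -3 requires stocking = -3/2, not an integer.
Intervening on harvest_rate: oxygen = -2*harvest_rate + 13. Reaching -3 requires harvest_rate = 8, outside [-3, 5].
Intervening on shading: with other inputs at their observed values, oxygen = 2*shading - 3. Solving for -3 gives shading = 0, within [-3, 5].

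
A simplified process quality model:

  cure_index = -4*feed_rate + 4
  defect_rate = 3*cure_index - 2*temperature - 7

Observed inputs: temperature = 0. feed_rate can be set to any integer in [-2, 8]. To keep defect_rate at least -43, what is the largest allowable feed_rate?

feed_rate = 4

Substituting into the defect_rate equation gives defect_rate = -12*feed_rate + 5.
Require -12*feed_rate + 5 ≥ -43, so feed_rate ≤ 4.
The largest integer in [-2, 8] satisfying this is 4.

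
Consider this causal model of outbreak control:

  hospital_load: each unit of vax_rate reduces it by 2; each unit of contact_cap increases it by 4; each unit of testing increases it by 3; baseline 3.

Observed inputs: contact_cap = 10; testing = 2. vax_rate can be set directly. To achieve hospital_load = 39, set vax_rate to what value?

Substituting into the hospital_load equation gives hospital_load = -2*vax_rate + 49.
Solve -2*vax_rate + 49 = 39: vax_rate = (39 - 49) / -2 = 5.

vax_rate = 5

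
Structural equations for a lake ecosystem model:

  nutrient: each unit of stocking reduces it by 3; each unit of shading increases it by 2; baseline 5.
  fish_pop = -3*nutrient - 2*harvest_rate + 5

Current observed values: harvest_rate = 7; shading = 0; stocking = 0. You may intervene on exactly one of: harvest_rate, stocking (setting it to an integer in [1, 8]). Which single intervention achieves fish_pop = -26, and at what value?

Intervening on harvest_rate: with other inputs at their observed values, fish_pop = -2*harvest_rate - 10. Solving for -26 gives harvest_rate = 8, within [1, 8].
Intervening on stocking: fish_pop = 9*stocking - 24. Reaching -26 requires stocking = -2/9, not an integer.

set harvest_rate = 8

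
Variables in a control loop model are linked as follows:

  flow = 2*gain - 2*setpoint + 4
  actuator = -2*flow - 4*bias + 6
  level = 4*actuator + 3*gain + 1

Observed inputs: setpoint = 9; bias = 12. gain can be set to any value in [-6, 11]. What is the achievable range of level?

Substituting into the flow equation gives flow = 2*gain - 14.
Substituting into the actuator equation gives actuator = -4*gain - 14.
Substituting into the level equation gives level = -13*gain - 55.
Linear in gain, so extremes are at the endpoints: gain = -6 gives level = 23; gain = 11 gives level = -198.

-198 to 23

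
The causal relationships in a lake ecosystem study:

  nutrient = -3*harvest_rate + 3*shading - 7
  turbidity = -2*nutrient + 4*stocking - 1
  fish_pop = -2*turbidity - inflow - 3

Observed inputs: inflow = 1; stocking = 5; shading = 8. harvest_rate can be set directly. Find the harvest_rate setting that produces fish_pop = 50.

harvest_rate = -2

Substituting into the nutrient equation gives nutrient = -3*harvest_rate + 17.
Substituting into the turbidity equation gives turbidity = 6*harvest_rate - 15.
So fish_pop = -12*harvest_rate + 26.
Solve -12*harvest_rate + 26 = 50: harvest_rate = (50 - 26) / -12 = -2.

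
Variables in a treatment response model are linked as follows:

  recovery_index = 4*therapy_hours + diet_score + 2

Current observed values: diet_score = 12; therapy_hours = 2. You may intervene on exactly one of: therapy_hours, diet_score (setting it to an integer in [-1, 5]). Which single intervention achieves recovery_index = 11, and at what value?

Intervening on therapy_hours: recovery_index = 4*therapy_hours + 14. Reaching 11 requires therapy_hours = -3/4, not an integer.
Intervening on diet_score: with other inputs at their observed values, recovery_index = diet_score + 10. Solving for 11 gives diet_score = 1, within [-1, 5].

set diet_score = 1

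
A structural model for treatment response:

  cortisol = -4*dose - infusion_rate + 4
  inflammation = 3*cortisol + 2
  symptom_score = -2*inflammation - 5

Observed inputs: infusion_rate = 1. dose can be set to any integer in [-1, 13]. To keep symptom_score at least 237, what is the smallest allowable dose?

dose = 11

Substituting into the cortisol equation gives cortisol = -4*dose + 3.
Substituting into the inflammation equation gives inflammation = -12*dose + 11.
Substituting into the symptom_score equation gives symptom_score = 24*dose - 27.
Require 24*dose - 27 ≥ 237, so dose ≥ 11.
The smallest integer in [-1, 13] satisfying this is 11.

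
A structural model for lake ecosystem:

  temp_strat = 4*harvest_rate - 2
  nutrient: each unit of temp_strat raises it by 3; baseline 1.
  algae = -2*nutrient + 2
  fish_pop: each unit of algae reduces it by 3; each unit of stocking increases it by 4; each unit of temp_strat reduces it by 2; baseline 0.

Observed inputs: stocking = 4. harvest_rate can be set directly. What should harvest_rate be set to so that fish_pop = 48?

harvest_rate = 1

Substituting into the nutrient equation gives nutrient = 12*harvest_rate - 5.
Substituting into the algae equation gives algae = -24*harvest_rate + 12.
So fish_pop = 64*harvest_rate - 16.
Solve 64*harvest_rate - 16 = 48: harvest_rate = (48 + 16) / 64 = 1.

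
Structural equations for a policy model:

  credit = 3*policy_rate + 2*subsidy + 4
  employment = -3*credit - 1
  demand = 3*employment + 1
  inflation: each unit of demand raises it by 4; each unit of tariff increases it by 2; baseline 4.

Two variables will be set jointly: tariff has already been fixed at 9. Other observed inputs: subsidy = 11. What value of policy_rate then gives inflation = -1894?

policy_rate = 9

With tariff held at 9:
Substituting into the credit equation gives credit = 3*policy_rate + 26.
So employment = -9*policy_rate - 79.
This gives demand = -27*policy_rate - 236.
Substituting into the inflation equation gives inflation = -108*policy_rate - 922.
Solve -108*policy_rate - 922 = -1894: policy_rate = (-1894 + 922) / -108 = 9.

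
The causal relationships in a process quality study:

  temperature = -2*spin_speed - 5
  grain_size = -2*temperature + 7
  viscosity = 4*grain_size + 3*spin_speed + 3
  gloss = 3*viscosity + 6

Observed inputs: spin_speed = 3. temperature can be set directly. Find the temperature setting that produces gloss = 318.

Intervening on temperature fixes its value directly, overriding its dependence on spin_speed.
Substituting into the viscosity equation gives viscosity = -8*temperature + 40.
gloss becomes -24*temperature + 126.
Solve -24*temperature + 126 = 318: temperature = (318 - 126) / -24 = -8.

temperature = -8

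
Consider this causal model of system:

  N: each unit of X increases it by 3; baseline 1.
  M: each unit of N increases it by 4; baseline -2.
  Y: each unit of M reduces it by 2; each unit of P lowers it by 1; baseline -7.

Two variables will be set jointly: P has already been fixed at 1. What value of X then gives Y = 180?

X = -8

With P held at 1:
Substituting into the M equation gives M = 12*X + 2.
Y becomes -24*X - 12.
Solve -24*X - 12 = 180: X = (180 + 12) / -24 = -8.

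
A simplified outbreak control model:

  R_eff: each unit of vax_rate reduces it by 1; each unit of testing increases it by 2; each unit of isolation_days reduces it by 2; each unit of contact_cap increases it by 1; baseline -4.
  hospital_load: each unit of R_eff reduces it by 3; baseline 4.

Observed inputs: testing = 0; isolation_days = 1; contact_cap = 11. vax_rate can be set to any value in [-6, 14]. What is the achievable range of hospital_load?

Substituting into the R_eff equation gives R_eff = -vax_rate + 5.
This gives hospital_load = 3*vax_rate - 11.
Linear in vax_rate, so extremes are at the endpoints: vax_rate = -6 gives hospital_load = -29; vax_rate = 14 gives hospital_load = 31.

-29 to 31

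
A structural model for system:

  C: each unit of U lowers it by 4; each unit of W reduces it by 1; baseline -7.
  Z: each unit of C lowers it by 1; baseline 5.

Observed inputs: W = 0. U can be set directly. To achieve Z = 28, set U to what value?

U = 4

Substituting into the C equation gives C = -4*U - 7.
Substituting into the Z equation gives Z = 4*U + 12.
Solve 4*U + 12 = 28: U = (28 - 12) / 4 = 4.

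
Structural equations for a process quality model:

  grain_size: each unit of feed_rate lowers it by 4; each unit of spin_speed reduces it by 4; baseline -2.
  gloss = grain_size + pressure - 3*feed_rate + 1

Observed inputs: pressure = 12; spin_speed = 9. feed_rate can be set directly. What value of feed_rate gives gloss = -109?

feed_rate = 12

Substituting into the grain_size equation gives grain_size = -4*feed_rate - 38.
gloss becomes -7*feed_rate - 25.
Solve -7*feed_rate - 25 = -109: feed_rate = (-109 + 25) / -7 = 12.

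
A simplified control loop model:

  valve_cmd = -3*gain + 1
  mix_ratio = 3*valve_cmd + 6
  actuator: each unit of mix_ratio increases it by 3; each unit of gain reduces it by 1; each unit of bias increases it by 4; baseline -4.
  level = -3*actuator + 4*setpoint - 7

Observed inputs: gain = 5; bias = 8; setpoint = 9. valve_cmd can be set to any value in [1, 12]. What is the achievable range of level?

-418 to -121

Intervening on valve_cmd fixes its value directly, overriding its dependence on gain.
Substituting into the actuator equation gives actuator = 9*valve_cmd + 41.
level becomes -27*valve_cmd - 94.
Linear in valve_cmd, so extremes are at the endpoints: valve_cmd = 1 gives level = -121; valve_cmd = 12 gives level = -418.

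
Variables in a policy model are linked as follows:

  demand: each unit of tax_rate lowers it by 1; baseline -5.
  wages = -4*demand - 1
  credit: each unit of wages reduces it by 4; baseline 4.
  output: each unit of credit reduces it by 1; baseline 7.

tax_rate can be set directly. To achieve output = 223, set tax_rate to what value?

tax_rate = 9

Substituting into the wages equation gives wages = 4*tax_rate + 19.
Substituting into the credit equation gives credit = -16*tax_rate - 72.
This gives output = 16*tax_rate + 79.
Solve 16*tax_rate + 79 = 223: tax_rate = (223 - 79) / 16 = 9.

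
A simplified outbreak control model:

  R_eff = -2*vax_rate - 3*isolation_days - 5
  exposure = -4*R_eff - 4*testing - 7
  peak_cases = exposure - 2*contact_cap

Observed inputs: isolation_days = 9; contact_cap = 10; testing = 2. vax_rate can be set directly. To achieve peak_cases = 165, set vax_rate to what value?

Substituting into the R_eff equation gives R_eff = -2*vax_rate - 32.
Substituting into the exposure equation gives exposure = 8*vax_rate + 113.
This gives peak_cases = 8*vax_rate + 93.
Solve 8*vax_rate + 93 = 165: vax_rate = (165 - 93) / 8 = 9.

vax_rate = 9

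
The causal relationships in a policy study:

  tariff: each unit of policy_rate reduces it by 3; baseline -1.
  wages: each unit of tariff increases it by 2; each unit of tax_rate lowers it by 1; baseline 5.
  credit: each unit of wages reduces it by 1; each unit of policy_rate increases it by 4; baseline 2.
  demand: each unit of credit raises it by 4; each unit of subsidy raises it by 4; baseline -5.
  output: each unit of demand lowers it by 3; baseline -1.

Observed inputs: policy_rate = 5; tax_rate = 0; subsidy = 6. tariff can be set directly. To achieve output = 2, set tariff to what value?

tariff = 11

Intervening on tariff fixes its value directly, overriding its dependence on policy_rate.
Substituting into the wages equation gives wages = 2*tariff + 5.
So credit = -2*tariff + 17.
Substituting into the demand equation gives demand = -8*tariff + 87.
This gives output = 24*tariff - 262.
Solve 24*tariff - 262 = 2: tariff = (2 + 262) / 24 = 11.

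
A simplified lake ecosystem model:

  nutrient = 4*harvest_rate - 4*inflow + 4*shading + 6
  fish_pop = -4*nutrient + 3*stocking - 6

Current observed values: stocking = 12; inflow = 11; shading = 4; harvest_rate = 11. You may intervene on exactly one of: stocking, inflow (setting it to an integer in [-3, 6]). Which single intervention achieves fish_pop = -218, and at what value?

set inflow = 1

Intervening on stocking: fish_pop = 3*stocking - 94. Reaching -218 requires stocking = -124/3, not an integer.
Intervening on inflow: with other inputs at their observed values, fish_pop = 16*inflow - 234. Solving for -218 gives inflow = 1, within [-3, 6].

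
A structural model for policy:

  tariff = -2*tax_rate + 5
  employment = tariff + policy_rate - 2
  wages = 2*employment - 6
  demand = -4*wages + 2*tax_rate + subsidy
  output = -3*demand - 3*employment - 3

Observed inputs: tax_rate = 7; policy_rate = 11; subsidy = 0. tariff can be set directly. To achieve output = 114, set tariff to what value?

tariff = 2

Intervening on tariff fixes its value directly, overriding its dependence on tax_rate.
Substituting into the employment equation gives employment = tariff + 9.
wages becomes 2*tariff + 12.
Substituting into the demand equation gives demand = -8*tariff - 34.
This gives output = 21*tariff + 72.
Solve 21*tariff + 72 = 114: tariff = (114 - 72) / 21 = 2.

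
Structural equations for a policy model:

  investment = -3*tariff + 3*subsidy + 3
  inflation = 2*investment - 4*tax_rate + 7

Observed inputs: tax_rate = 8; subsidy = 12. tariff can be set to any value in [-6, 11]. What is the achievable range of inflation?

-13 to 89

Substituting into the investment equation gives investment = -3*tariff + 39.
Substituting into the inflation equation gives inflation = -6*tariff + 53.
Linear in tariff, so extremes are at the endpoints: tariff = -6 gives inflation = 89; tariff = 11 gives inflation = -13.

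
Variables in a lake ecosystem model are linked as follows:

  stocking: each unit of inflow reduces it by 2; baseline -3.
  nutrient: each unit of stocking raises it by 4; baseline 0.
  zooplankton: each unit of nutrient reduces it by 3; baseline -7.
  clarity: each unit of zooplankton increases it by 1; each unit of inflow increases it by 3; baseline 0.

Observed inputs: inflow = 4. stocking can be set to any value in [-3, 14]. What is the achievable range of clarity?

Intervening on stocking fixes its value directly, overriding its dependence on inflow.
Substituting into the zooplankton equation gives zooplankton = -12*stocking - 7.
This gives clarity = -12*stocking + 5.
Linear in stocking, so extremes are at the endpoints: stocking = -3 gives clarity = 41; stocking = 14 gives clarity = -163.

-163 to 41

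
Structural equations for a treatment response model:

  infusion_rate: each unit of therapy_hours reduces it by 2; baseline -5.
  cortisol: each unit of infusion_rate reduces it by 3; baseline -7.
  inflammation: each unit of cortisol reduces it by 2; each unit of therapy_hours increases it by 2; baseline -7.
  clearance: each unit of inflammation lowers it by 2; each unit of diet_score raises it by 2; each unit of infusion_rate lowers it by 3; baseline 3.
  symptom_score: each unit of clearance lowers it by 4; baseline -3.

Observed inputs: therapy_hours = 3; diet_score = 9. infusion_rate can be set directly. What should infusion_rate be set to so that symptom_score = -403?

infusion_rate = -7

Intervening on infusion_rate fixes its value directly, overriding its dependence on therapy_hours.
Substituting into the inflammation equation gives inflammation = 6*infusion_rate + 13.
Substituting into the clearance equation gives clearance = -15*infusion_rate - 5.
Substituting into the symptom_score equation gives symptom_score = 60*infusion_rate + 17.
Solve 60*infusion_rate + 17 = -403: infusion_rate = (-403 - 17) / 60 = -7.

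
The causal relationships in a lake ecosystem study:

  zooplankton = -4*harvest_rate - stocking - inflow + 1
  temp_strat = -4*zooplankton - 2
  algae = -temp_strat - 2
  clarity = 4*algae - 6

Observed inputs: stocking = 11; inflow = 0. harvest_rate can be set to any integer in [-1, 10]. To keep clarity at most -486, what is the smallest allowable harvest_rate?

Substituting into the zooplankton equation gives zooplankton = -4*harvest_rate - 10.
Substituting into the temp_strat equation gives temp_strat = 16*harvest_rate + 38.
Substituting into the algae equation gives algae = -16*harvest_rate - 40.
Substituting into the clarity equation gives clarity = -64*harvest_rate - 166.
Require -64*harvest_rate - 166 ≤ -486, so harvest_rate ≥ 5.
The smallest integer in [-1, 10] satisfying this is 5.

harvest_rate = 5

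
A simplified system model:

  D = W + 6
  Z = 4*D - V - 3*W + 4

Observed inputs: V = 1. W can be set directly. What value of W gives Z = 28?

W = 1

Substituting into the Z equation gives Z = W + 27.
Solve W + 27 = 28: W = (28 - 27) / 1 = 1.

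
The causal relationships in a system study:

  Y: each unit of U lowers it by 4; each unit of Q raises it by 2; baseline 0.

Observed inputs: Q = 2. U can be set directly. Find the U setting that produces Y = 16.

Substituting into the Y equation gives Y = -4*U + 4.
Solve -4*U + 4 = 16: U = (16 - 4) / -4 = -3.

U = -3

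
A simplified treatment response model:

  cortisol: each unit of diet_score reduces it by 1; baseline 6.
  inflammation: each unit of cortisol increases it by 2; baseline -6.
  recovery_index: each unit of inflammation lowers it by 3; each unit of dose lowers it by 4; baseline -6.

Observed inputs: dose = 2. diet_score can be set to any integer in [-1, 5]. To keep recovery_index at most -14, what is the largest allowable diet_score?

diet_score = 3

Substituting into the inflammation equation gives inflammation = -2*diet_score + 6.
This gives recovery_index = 6*diet_score - 32.
Require 6*diet_score - 32 ≤ -14, so diet_score ≤ 3.
The largest integer in [-1, 5] satisfying this is 3.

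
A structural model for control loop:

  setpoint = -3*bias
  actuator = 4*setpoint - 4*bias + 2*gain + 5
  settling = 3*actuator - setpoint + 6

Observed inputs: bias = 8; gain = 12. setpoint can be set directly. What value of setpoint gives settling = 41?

setpoint = 4

Intervening on setpoint fixes its value directly, overriding its dependence on bias.
Substituting into the actuator equation gives actuator = 4*setpoint - 3.
Substituting into the settling equation gives settling = 11*setpoint - 3.
Solve 11*setpoint - 3 = 41: setpoint = (41 + 3) / 11 = 4.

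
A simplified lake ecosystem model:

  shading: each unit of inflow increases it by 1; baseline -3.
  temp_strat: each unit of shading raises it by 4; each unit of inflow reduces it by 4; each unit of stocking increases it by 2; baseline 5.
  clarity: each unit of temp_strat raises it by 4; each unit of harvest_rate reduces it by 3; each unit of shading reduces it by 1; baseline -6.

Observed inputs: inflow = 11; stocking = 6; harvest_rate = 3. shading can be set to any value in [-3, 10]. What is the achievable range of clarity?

Intervening on shading fixes its value directly, overriding its dependence on inflow.
Substituting into the temp_strat equation gives temp_strat = 4*shading - 27.
So clarity = 15*shading - 123.
Linear in shading, so extremes are at the endpoints: shading = -3 gives clarity = -168; shading = 10 gives clarity = 27.

-168 to 27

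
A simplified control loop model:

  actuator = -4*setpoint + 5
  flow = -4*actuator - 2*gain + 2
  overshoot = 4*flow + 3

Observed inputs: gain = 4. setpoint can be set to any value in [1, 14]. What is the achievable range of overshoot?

Substituting into the flow equation gives flow = 16*setpoint - 26.
Substituting into the overshoot equation gives overshoot = 64*setpoint - 101.
Linear in setpoint, so extremes are at the endpoints: setpoint = 1 gives overshoot = -37; setpoint = 14 gives overshoot = 795.

-37 to 795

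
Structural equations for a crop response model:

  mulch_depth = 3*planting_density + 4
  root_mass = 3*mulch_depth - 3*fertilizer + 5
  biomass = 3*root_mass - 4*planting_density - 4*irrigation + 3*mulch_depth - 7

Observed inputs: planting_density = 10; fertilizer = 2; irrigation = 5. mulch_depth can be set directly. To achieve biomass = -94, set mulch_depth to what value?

Intervening on mulch_depth fixes its value directly, overriding its dependence on planting_density.
Substituting into the root_mass equation gives root_mass = 3*mulch_depth - 1.
Substituting into the biomass equation gives biomass = 12*mulch_depth - 70.
Solve 12*mulch_depth - 70 = -94: mulch_depth = (-94 + 70) / 12 = -2.

mulch_depth = -2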